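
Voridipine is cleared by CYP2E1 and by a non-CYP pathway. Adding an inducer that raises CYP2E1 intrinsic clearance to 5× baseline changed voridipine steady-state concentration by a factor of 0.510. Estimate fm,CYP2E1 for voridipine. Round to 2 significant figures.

0.24

CL'/CL = 1 / 0.510 = 1.961
5·fm + (1 − fm) = 1.961
fm = (1.961 − 1) / (5 − 1) = 0.24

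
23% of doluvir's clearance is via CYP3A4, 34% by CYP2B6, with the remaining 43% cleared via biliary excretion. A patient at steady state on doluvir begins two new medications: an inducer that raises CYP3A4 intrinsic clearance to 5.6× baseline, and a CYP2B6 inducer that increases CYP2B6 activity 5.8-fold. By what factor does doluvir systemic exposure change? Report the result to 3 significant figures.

0.271

CYP3A4: 0.23 × 5.6 = 1.288
CYP2B6: 0.34 × 5.8 = 1.972
Other: 0.43 (unchanged)
CL_new/CL_old = 1.288 + 1.972 + 0.43 = 3.69.
Systemic exposure ∝ 1/CL: fold-change = 1 / 3.69 = 0.271.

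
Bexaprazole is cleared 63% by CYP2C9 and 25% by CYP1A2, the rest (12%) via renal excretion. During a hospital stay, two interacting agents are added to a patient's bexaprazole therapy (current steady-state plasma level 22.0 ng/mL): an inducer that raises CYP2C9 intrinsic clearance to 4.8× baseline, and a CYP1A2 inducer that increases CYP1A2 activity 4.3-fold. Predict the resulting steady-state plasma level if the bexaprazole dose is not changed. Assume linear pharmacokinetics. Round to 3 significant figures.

5.21 ng/mL

The CYP2C9 pathway (63% of clearance) is boosted to 4.8× activity: 0.63 × 4.8 = 3.024.
The CYP1A2 pathway (25% of clearance) increases to 4.3× activity: 0.25 × 4.3 = 1.075.
The remaining 12% of clearance is unaffected.
New clearance relative to baseline: 3.024 + 1.075 + 0.12 = 4.219.
Steady-state plasma level ∝ 1/CL: new value = 22.0 / 4.219 = 5.21 ng/mL.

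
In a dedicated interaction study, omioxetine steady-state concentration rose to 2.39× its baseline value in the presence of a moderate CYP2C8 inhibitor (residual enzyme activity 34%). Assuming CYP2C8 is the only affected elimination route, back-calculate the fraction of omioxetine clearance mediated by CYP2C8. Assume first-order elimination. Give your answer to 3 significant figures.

Let x = fm,CYP2C8. Because steady-state concentration ∝ 1/CL, relative clearance fell to 1/2.39 = 0.4184.
Only the CYP2C8 route changed, so 0.4184 = x·0.34 + (1 − x), giving x = 0.881.

0.881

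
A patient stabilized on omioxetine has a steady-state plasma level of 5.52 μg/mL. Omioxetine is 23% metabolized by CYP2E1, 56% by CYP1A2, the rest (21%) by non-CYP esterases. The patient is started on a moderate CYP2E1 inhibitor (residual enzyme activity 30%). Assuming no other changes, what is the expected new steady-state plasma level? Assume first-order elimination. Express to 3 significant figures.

6.58 μg/mL

The CYP2E1 pathway (23% of clearance) is reduced to 0.3× activity: 0.23 × 0.3 = 0.069.
CYP1A2 (56%) and the residual 21% are unaffected.
New clearance relative to baseline: 0.069 + 0.56 + 0.21 = 0.839.
With dosing unchanged, steady-state plasma level scales as 1/CL: 5.52 / 0.839 = 6.58 μg/mL.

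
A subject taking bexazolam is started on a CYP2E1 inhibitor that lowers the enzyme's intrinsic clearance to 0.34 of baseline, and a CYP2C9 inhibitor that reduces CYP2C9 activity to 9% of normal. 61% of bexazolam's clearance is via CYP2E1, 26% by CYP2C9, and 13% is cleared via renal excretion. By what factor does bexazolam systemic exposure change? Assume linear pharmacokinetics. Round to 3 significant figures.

2.77

The CYP2E1 pathway (61% of clearance) falls to 0.34× activity: 0.61 × 0.34 = 0.2074.
The CYP2C9 pathway (26% of clearance) is reduced to 0.09× activity: 0.26 × 0.09 = 0.0234.
Non-CYP routes (13%) are unchanged.
Relative clearance = 0.2074 + 0.0234 + 0.13 = 0.3608.
Net systemic exposure ratio = 1 / 0.3608 = 2.77.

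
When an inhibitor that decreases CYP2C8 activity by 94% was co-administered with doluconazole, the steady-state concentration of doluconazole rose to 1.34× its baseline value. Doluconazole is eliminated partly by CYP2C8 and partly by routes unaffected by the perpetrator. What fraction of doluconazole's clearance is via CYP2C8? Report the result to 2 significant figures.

0.27

Let x = fm,CYP2C8. Because steady-state concentration ∝ 1/CL, relative clearance fell to 1/1.34 = 0.7463.
Only the CYP2C8 route changed, so 0.7463 = x·0.06 + (1 − x), giving x = 0.27.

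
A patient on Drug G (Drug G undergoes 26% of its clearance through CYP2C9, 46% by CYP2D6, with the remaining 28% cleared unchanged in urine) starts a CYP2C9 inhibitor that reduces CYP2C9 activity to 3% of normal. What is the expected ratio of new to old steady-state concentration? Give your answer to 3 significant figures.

The CYP2C9 pathway (26% of clearance) falls to 0.03× activity: 0.26 × 0.03 = 0.0078.
CYP2D6 (46%) and the residual 28% are unaffected.
CL_new/CL_old = 0.0078 + 0.46 + 0.28 = 0.7478.
Since steady-state concentration ∝ 1/CL, the ratio is 1 / 0.7478 = 1.34.

1.34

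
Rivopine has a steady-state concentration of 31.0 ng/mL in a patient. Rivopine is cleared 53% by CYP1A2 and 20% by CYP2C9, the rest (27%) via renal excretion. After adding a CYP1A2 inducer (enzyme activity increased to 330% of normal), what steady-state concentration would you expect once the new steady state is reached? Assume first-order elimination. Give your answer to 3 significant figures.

The CYP1A2 pathway (53% of clearance) increases to 3.3× activity: 0.53 × 3.3 = 1.749.
CYP2C9 (20%) and the residual 27% are unaffected.
Relative clearance = 1.749 + 0.2 + 0.27 = 2.219.
Steady-state concentration ∝ 1/CL, so new value = 31.0 / 2.219 = 14.0 ng/mL.

14.0 ng/mL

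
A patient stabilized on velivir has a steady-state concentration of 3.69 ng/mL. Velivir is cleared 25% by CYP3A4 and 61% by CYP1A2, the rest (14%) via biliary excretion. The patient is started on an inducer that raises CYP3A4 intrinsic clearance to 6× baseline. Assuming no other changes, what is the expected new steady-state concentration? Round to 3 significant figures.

The CYP3A4 pathway (25% of clearance) increases to 6× activity: 0.25 × 6 = 1.5.
CYP1A2 (61%) and the residual 14% are unaffected.
New clearance relative to baseline: 1.5 + 0.61 + 0.14 = 2.25.
With dosing unchanged, steady-state concentration scales as 1/CL: 3.69 / 2.25 = 1.64 ng/mL.

1.64 ng/mL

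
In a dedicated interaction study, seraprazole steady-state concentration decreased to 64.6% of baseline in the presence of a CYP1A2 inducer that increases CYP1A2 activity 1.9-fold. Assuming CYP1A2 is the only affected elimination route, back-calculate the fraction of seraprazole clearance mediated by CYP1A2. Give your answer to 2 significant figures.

Let fm be the CYP1A2 fraction. New clearance relative to baseline = fm × 1.9 + (1 − fm).
Steady-state concentration ratio = 1 / (new CL fraction), so new CL fraction = 1 / 0.646 = 1.548.
fm × 1.9 + 1 − fm = 1.548  ⇒  fm × (1.9 − 1) = 0.548  ⇒  fm = 0.61.

0.61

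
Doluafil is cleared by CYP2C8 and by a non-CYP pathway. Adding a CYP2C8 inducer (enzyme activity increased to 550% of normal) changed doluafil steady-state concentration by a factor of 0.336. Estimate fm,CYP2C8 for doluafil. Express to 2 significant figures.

CL'/CL = 1 / 0.336 = 2.976
5.5·fm + (1 − fm) = 2.976
fm = (2.976 − 1) / (5.5 − 1) = 0.44

0.44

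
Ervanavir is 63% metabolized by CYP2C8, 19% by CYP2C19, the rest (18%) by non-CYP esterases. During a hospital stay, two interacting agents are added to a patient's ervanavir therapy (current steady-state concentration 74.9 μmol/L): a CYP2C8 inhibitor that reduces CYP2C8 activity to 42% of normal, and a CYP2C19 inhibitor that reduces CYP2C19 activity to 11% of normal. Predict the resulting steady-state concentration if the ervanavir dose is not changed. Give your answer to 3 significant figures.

CYP2C8: 0.63 × 0.42 = 0.2646
CYP2C19: 0.19 × 0.11 = 0.0209
Other: 0.18 (unchanged)
New clearance relative to baseline: 0.2646 + 0.0209 + 0.18 = 0.4655.
Steady-state concentration ∝ 1/CL: new value = 74.9 / 0.4655 = 161 μmol/L.

161 μmol/L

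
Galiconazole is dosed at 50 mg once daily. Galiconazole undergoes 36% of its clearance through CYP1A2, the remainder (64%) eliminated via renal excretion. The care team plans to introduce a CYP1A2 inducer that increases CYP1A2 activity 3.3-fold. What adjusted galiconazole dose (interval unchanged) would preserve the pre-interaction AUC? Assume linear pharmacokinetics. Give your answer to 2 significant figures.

91 mg

The CYP1A2 pathway (36% of clearance) rises to 3.3× activity: 0.36 × 3.3 = 1.188.
The remaining 64% of clearance is unaffected.
New clearance relative to baseline: 1.188 + 0.64 = 1.828.
Css,avg = (dose rate)/CL, so holding Css fixed requires dose ∝ CL: 50 × 1.828 = 91 mg.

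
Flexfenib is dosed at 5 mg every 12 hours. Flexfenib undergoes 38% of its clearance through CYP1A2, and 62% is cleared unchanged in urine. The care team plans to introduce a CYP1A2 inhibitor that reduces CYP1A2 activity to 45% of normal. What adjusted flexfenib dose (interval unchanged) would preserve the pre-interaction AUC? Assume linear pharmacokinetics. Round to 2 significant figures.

The CYP1A2 pathway (38% of clearance) falls to 0.45× activity: 0.38 × 0.45 = 0.171.
Non-CYP routes (62%) are unchanged.
New clearance relative to baseline: 0.171 + 0.62 = 0.791.
To maintain the same steady-state level, dose must scale with clearance: new dose = 5 × 0.791 = 4.0 mg.

4.0 mg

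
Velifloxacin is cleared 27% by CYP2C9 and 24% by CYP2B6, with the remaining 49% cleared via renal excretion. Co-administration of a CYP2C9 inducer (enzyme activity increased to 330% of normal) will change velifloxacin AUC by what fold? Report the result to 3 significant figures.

CYP2C9: 0.27 × 3.3 = 0.891
CYP2B6: 0.24 (unchanged)
Other: 0.49 (unchanged)
CL_new/CL_old = 0.891 + 0.24 + 0.49 = 1.621.
AUC ratio = CL_old/CL_new = 1 / 1.621 = 0.617.

0.617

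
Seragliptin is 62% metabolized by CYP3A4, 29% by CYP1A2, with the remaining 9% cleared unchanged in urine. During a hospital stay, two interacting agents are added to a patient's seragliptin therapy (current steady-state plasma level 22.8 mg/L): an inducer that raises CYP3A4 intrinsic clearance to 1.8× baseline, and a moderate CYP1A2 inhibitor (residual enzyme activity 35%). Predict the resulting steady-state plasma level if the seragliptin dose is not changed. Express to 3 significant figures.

CYP3A4: 0.62 × 1.8 = 1.116
CYP1A2: 0.29 × 0.35 = 0.1015
Other: 0.09 (unchanged)
New clearance relative to baseline: 1.116 + 0.1015 + 0.09 = 1.3075.
New steady-state plasma level = 22.8 / 1.3075 = 17.4 mg/L (concentration scales inversely with clearance).

17.4 mg/L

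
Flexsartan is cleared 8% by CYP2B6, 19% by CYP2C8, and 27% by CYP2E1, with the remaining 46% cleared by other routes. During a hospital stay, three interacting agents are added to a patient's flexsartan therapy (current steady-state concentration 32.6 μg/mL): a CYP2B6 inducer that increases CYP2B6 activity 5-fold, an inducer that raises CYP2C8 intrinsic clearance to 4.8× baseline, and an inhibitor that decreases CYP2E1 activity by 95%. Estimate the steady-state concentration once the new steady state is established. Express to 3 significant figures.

18.3 μg/mL

CYP2B6: 0.08 × 5 = 0.4
CYP2C8: 0.19 × 4.8 = 0.912
CYP2E1: 0.27 × 0.05 = 0.0135
Other: 0.46 (unchanged)
Relative clearance = 0.4 + 0.912 + 0.0135 + 0.46 = 1.7855.
Steady-state concentration ∝ 1/CL: new value = 32.6 / 1.7855 = 18.3 μg/mL.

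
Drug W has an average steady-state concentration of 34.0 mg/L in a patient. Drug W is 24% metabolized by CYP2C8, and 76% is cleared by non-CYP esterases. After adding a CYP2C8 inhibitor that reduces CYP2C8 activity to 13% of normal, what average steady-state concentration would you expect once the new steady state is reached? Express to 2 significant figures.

The CYP2C8 pathway (24% of clearance) falls to 0.13× activity: 0.24 × 0.13 = 0.0312.
The remaining 76% of clearance is unaffected.
New clearance relative to baseline: 0.0312 + 0.76 = 0.7912.
Average steady-state concentration ∝ 1/CL, so new value = 34.0 / 0.7912 = 43 mg/L.

43 mg/L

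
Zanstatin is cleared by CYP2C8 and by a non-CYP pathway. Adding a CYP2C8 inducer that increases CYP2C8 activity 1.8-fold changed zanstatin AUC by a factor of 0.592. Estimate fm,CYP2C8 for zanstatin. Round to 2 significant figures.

Write x for the fraction cleared via CYP2C8. The observed AUC change means clearance rose to 1/0.592 = 1.689 of baseline.
Setting x·1.8 + (1 − x) = 1.689 and solving: x = (1.689 − 1)/(1.8 − 1) = 0.86.

0.86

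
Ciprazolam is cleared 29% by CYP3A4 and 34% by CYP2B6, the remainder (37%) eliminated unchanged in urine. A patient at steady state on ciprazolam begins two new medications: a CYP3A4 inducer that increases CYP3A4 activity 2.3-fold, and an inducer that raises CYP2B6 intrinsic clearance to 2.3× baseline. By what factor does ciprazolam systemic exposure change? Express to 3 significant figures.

0.550

The CYP3A4 pathway (29% of clearance) rises to 2.3× activity: 0.29 × 2.3 = 0.667.
The CYP2B6 pathway (34% of clearance) is boosted to 2.3× activity: 0.34 × 2.3 = 0.782.
The remaining 37% of clearance is unaffected.
CL_new/CL_old = 0.667 + 0.782 + 0.37 = 1.819.
Systemic exposure ∝ 1/CL: fold-change = 1 / 1.819 = 0.550.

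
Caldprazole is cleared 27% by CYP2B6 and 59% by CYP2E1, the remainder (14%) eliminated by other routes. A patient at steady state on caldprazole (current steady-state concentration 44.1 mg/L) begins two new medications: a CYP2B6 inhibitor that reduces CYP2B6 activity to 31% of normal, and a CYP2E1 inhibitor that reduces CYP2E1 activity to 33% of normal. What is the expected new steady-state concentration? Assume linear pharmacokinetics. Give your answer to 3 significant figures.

105 mg/L

The CYP2B6 pathway (27% of clearance) is reduced to 0.31× activity: 0.27 × 0.31 = 0.0837.
The CYP2E1 pathway (59% of clearance) is reduced to 0.33× activity: 0.59 × 0.33 = 0.1947.
Non-CYP routes (14%) are unchanged.
CL_new/CL_old = 0.0837 + 0.1947 + 0.14 = 0.4184.
New steady-state concentration = 44.1 / 0.4184 = 105 mg/L (concentration scales inversely with clearance).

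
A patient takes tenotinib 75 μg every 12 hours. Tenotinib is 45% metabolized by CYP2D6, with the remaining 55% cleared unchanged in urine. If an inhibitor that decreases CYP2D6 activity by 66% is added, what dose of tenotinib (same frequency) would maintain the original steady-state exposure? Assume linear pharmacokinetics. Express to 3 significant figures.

52.7 μg

CYP2D6: 0.45 × 0.34 = 0.153
Other: 0.55 (unchanged)
Relative clearance = 0.153 + 0.55 = 0.703.
To maintain the same steady-state level, dose must scale with clearance: new dose = 75 × 0.703 = 52.7 μg.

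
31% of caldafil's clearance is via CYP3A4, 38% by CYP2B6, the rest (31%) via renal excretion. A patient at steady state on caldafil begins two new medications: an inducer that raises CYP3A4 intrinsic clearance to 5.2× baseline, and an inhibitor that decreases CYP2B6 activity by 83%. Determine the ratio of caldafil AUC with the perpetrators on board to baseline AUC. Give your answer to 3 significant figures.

0.503

The CYP3A4 pathway (31% of clearance) is boosted to 5.2× activity: 0.31 × 5.2 = 1.612.
The CYP2B6 pathway (38% of clearance) drops to 0.17× activity: 0.38 × 0.17 = 0.0646.
Non-CYP routes (31%) are unchanged.
CL_new/CL_old = 1.612 + 0.0646 + 0.31 = 1.9866.
Net AUC ratio = 1 / 1.9866 = 0.503.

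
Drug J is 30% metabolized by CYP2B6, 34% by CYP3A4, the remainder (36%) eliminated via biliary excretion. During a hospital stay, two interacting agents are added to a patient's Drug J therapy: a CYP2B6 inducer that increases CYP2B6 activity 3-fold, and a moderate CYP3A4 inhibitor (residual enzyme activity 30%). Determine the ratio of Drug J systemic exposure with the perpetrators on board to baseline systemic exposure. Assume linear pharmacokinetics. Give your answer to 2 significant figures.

The CYP2B6 pathway (30% of clearance) rises to 3× activity: 0.3 × 3 = 0.9.
The CYP3A4 pathway (34% of clearance) drops to 0.3× activity: 0.34 × 0.3 = 0.102.
The remaining 36% of clearance is unaffected.
New clearance relative to baseline: 0.9 + 0.102 + 0.36 = 1.362.
Systemic exposure ∝ 1/CL: fold-change = 1 / 1.362 = 0.73.

0.73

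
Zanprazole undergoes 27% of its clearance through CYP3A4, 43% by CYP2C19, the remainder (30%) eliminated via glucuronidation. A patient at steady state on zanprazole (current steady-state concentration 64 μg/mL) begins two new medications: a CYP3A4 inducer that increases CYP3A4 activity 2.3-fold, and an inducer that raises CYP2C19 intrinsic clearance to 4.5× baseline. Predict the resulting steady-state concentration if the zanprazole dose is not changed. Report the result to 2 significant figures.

22 μg/mL

CYP3A4: 0.27 × 2.3 = 0.621
CYP2C19: 0.43 × 4.5 = 1.935
Other: 0.3 (unchanged)
CL_new/CL_old = 0.621 + 1.935 + 0.3 = 2.856.
Steady-state concentration ∝ 1/CL: new value = 64 / 2.856 = 22 μg/mL.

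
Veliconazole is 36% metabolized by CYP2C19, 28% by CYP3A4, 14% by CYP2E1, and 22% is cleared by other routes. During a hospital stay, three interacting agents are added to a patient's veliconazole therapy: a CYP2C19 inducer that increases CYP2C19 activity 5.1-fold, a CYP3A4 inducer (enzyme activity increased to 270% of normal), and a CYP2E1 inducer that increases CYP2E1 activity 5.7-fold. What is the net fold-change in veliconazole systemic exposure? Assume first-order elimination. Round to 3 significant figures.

CYP2C19: 0.36 × 5.1 = 1.836
CYP3A4: 0.28 × 2.7 = 0.756
CYP2E1: 0.14 × 5.7 = 0.798
Other: 0.22 (unchanged)
New clearance relative to baseline: 1.836 + 0.756 + 0.798 + 0.22 = 3.61.
Systemic exposure ∝ 1/CL: fold-change = 1 / 3.61 = 0.277.

0.277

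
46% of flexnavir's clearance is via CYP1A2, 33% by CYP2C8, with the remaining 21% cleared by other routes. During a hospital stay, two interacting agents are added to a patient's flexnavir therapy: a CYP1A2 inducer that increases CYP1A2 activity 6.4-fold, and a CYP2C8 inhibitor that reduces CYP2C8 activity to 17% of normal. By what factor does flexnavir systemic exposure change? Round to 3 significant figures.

The CYP1A2 pathway (46% of clearance) is boosted to 6.4× activity: 0.46 × 6.4 = 2.944.
The CYP2C8 pathway (33% of clearance) is reduced to 0.17× activity: 0.33 × 0.17 = 0.0561.
The remaining 21% of clearance is unaffected.
New clearance relative to baseline: 2.944 + 0.0561 + 0.21 = 3.2101.
Because systemic exposure varies inversely with clearance, the combined effect is 1 / 3.2101 = 0.312.

0.312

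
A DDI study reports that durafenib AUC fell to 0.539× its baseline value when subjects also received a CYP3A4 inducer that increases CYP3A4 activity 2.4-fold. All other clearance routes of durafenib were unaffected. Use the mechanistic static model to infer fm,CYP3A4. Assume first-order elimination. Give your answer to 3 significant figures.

CL'/CL = 1 / 0.539 = 1.855
2.4·fm + (1 − fm) = 1.855
fm = (1.855 − 1) / (2.4 − 1) = 0.611

0.611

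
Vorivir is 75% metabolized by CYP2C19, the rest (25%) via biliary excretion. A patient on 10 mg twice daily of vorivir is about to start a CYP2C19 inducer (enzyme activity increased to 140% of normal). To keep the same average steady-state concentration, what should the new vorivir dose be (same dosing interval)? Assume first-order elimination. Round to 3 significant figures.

The CYP2C19 pathway (75% of clearance) rises to 1.4× activity: 0.75 × 1.4 = 1.05.
Non-CYP routes (25%) are unchanged.
Relative clearance = 1.05 + 0.25 = 1.3.
To maintain the same steady-state level, dose must scale with clearance: new dose = 10 × 1.3 = 13.0 mg.

13.0 mg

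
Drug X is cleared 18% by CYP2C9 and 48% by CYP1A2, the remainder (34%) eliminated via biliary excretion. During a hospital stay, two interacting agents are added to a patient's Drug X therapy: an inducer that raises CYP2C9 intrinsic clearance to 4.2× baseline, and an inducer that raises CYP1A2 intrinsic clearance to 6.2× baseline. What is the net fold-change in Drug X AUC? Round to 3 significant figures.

The CYP2C9 pathway (18% of clearance) is boosted to 4.2× activity: 0.18 × 4.2 = 0.756.
The CYP1A2 pathway (48% of clearance) increases to 6.2× activity: 0.48 × 6.2 = 2.976.
Non-CYP routes (34%) are unchanged.
New clearance relative to baseline: 0.756 + 2.976 + 0.34 = 4.072.
Net AUC ratio = 1 / 4.072 = 0.246.

0.246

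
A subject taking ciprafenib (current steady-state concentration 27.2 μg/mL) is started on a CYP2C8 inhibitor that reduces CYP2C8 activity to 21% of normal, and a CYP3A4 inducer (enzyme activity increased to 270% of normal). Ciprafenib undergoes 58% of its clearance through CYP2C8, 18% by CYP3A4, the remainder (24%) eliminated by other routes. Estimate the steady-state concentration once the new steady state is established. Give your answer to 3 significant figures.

The CYP2C8 pathway (58% of clearance) drops to 0.21× activity: 0.58 × 0.21 = 0.1218.
The CYP3A4 pathway (18% of clearance) is boosted to 2.7× activity: 0.18 × 2.7 = 0.486.
Non-CYP routes (24%) are unchanged.
Relative clearance = 0.1218 + 0.486 + 0.24 = 0.8478.
Dividing the baseline by the relative clearance: 27.2 / 0.8478 = 32.1 μg/mL.

32.1 μg/mL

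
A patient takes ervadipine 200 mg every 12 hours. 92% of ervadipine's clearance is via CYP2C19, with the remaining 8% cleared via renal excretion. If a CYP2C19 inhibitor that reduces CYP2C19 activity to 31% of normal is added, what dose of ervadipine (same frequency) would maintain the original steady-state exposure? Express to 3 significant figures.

The CYP2C19 pathway (92% of clearance) falls to 0.31× activity: 0.92 × 0.31 = 0.2852.
The remaining 8% of clearance is unaffected.
New clearance relative to baseline: 0.2852 + 0.08 = 0.3652.
Exposure is unchanged when dose changes in proportion to clearance. New dose = 200 mg × 0.3652 = 73.0 mg.

73.0 mg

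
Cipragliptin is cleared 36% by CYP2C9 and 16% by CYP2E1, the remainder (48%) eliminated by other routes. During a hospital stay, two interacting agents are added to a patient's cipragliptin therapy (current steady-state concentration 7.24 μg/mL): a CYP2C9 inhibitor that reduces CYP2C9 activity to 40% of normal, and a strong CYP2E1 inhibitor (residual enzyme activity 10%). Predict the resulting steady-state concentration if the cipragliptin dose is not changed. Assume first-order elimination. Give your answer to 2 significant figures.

The CYP2C9 pathway (36% of clearance) drops to 0.4× activity: 0.36 × 0.4 = 0.144.
The CYP2E1 pathway (16% of clearance) falls to 0.1× activity: 0.16 × 0.1 = 0.016.
The remaining 48% of clearance is unaffected.
New clearance relative to baseline: 0.144 + 0.016 + 0.48 = 0.64.
Steady-state concentration ∝ 1/CL: new value = 7.24 / 0.64 = 11 μg/mL.

11 μg/mL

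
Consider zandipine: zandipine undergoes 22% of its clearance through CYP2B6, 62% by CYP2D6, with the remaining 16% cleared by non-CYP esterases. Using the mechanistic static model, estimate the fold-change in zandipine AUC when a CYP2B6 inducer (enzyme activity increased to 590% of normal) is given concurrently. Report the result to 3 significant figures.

CYP2B6: 0.22 × 5.9 = 1.298
CYP2D6: 0.62 (unchanged)
Other: 0.16 (unchanged)
CL_new/CL_old = 1.298 + 0.62 + 0.16 = 2.078.
AUC ratio = CL_old/CL_new = 1 / 2.078 = 0.481.

0.481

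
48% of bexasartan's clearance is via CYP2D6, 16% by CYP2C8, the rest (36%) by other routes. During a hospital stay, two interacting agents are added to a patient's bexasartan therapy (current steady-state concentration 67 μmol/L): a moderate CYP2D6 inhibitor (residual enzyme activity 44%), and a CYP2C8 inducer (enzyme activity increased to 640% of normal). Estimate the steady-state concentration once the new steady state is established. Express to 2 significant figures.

The CYP2D6 pathway (48% of clearance) drops to 0.44× activity: 0.48 × 0.44 = 0.2112.
The CYP2C8 pathway (16% of clearance) rises to 6.4× activity: 0.16 × 6.4 = 1.024.
The remaining 36% of clearance is unaffected.
CL_new/CL_old = 0.2112 + 1.024 + 0.36 = 1.5952.
Steady-state concentration ∝ 1/CL: new value = 67 / 1.5952 = 42 μmol/L.

42 μmol/L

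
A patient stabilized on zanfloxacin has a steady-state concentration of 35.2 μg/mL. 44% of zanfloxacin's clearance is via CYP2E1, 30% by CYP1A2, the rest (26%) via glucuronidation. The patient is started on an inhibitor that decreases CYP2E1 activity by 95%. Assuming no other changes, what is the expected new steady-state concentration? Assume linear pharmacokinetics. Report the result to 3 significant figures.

60.5 μg/mL

The CYP2E1 pathway (44% of clearance) is reduced to 0.05× activity: 0.44 × 0.05 = 0.022.
CYP1A2 (30%) and the residual 26% are unaffected.
Relative clearance = 0.022 + 0.3 + 0.26 = 0.582.
With dosing unchanged, steady-state concentration scales as 1/CL: 35.2 / 0.582 = 60.5 μg/mL.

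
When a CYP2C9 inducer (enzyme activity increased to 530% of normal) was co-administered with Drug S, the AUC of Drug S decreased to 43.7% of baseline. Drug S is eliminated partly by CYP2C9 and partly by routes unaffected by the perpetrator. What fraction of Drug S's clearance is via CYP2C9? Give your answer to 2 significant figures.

Write x for the fraction cleared via CYP2C9. The observed AUC change means clearance rose to 1/0.437 = 2.288 of baseline.
Setting x·5.3 + (1 − x) = 2.288 and solving: x = (2.288 − 1)/(5.3 − 1) = 0.30.

0.30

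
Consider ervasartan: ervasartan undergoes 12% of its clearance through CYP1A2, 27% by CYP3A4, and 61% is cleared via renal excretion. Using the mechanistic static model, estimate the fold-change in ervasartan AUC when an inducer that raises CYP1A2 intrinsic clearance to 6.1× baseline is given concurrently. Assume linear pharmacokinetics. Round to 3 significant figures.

0.620

The CYP1A2 pathway (12% of clearance) is boosted to 6.1× activity: 0.12 × 6.1 = 0.732.
CYP3A4 (27%) and the residual 61% are unaffected.
New clearance relative to baseline: 0.732 + 0.27 + 0.61 = 1.612.
AUC ratio = CL_old/CL_new = 1 / 1.612 = 0.620.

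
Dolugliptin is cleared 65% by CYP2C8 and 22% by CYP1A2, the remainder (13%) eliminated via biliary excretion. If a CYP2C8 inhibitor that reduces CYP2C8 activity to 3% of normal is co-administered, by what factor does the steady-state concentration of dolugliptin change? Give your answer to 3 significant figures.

2.71

The CYP2C8 pathway (65% of clearance) falls to 0.03× activity: 0.65 × 0.03 = 0.0195.
CYP1A2 (22%) and the residual 13% are unaffected.
Relative clearance = 0.0195 + 0.22 + 0.13 = 0.3695.
Steady-state concentration ratio = CL_old/CL_new = 1 / 0.3695 = 2.71.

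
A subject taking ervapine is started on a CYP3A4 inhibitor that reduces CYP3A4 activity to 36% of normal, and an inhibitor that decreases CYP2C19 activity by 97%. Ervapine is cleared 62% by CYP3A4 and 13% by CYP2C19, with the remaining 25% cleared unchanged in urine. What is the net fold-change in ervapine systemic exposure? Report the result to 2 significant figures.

The CYP3A4 pathway (62% of clearance) is reduced to 0.36× activity: 0.62 × 0.36 = 0.2232.
The CYP2C19 pathway (13% of clearance) drops to 0.03× activity: 0.13 × 0.03 = 0.0039.
The remaining 25% of clearance is unaffected.
New clearance relative to baseline: 0.2232 + 0.0039 + 0.25 = 0.4771.
Because systemic exposure varies inversely with clearance, the combined effect is 1 / 0.4771 = 2.1.

2.1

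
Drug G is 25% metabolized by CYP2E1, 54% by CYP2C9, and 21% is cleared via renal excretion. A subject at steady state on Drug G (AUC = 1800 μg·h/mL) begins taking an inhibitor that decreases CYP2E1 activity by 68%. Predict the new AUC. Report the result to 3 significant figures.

CYP2E1: 0.25 × 0.32 = 0.08
CYP2C9: 0.54 (unchanged)
Other: 0.21 (unchanged)
New clearance relative to baseline: 0.08 + 0.54 + 0.21 = 0.83.
New AUC = baseline ÷ relative clearance = 1800 / 0.83 = 2.17 × 10³ μg·h/mL.

2.17 × 10³ μg·h/mL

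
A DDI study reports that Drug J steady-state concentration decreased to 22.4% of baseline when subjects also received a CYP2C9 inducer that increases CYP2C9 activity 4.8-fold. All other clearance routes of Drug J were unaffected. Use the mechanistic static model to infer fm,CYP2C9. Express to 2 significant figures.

0.91

CL'/CL = 1 / 0.224 = 4.464
4.8·fm + (1 − fm) = 4.464
fm = (4.464 − 1) / (4.8 − 1) = 0.91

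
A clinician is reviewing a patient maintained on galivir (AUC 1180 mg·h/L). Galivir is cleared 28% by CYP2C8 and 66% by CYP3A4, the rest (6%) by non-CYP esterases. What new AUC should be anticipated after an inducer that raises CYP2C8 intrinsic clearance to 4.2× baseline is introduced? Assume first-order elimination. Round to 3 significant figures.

622 mg·h/L

The CYP2C8 pathway (28% of clearance) increases to 4.2× activity: 0.28 × 4.2 = 1.176.
CYP3A4 (66%) and the residual 6% are unaffected.
New clearance relative to baseline: 1.176 + 0.66 + 0.06 = 1.896.
AUC ∝ 1/CL, so new value = 1180 / 1.896 = 622 mg·h/L.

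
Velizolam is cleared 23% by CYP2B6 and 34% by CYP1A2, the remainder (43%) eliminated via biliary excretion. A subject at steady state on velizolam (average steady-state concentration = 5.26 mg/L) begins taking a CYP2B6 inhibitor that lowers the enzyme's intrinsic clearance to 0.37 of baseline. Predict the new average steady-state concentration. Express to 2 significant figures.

The CYP2B6 pathway (23% of clearance) drops to 0.37× activity: 0.23 × 0.37 = 0.0851.
CYP1A2 (34%) and the residual 43% are unaffected.
New clearance relative to baseline: 0.0851 + 0.34 + 0.43 = 0.8551.
New average steady-state concentration = baseline ÷ relative clearance = 5.26 / 0.8551 = 6.2 mg/L.

6.2 mg/L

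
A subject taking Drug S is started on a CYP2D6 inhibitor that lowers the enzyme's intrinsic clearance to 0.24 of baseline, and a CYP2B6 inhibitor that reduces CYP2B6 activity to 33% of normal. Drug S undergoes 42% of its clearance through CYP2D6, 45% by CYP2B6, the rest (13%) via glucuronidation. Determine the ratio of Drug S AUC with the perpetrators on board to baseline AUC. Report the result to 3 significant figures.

The CYP2D6 pathway (42% of clearance) is reduced to 0.24× activity: 0.42 × 0.24 = 0.1008.
The CYP2B6 pathway (45% of clearance) falls to 0.33× activity: 0.45 × 0.33 = 0.1485.
Non-CYP routes (13%) are unchanged.
CL_new/CL_old = 0.1008 + 0.1485 + 0.13 = 0.3793.
AUC ∝ 1/CL: fold-change = 1 / 0.3793 = 2.64.

2.64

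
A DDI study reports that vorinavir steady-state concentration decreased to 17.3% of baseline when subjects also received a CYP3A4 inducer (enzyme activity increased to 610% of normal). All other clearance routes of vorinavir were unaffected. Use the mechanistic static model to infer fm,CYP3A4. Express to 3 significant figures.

CL'/CL = 1 / 0.173 = 5.78
6.1·fm + (1 − fm) = 5.78
fm = (5.78 − 1) / (6.1 − 1) = 0.937

0.937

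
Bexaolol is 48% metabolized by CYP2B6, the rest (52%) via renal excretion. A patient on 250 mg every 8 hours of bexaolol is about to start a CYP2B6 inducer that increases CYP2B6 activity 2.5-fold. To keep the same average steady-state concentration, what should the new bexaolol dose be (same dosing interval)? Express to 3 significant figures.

430 mg

The CYP2B6 pathway (48% of clearance) is boosted to 2.5× activity: 0.48 × 2.5 = 1.2.
The remaining 52% of clearance is unaffected.
Relative clearance = 1.2 + 0.52 = 1.72.
Css,avg = (dose rate)/CL, so holding Css fixed requires dose ∝ CL: 250 × 1.72 = 430 mg.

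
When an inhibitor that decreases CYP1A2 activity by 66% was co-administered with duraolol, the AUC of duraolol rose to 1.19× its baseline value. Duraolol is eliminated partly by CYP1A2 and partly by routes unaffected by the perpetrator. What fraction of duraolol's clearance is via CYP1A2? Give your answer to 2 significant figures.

0.24

Call the CYP1A2 fraction fm. After the interaction, CL_new/CL_old = fm × 0.34 + (1 − fm).
AUC ratio = 1 / (new CL fraction), so new CL fraction = 1 / 1.19 = 0.8403.
fm × 0.34 + 1 − fm = 0.8403  ⇒  fm × (0.34 − 1) = −0.1597  ⇒  fm = 0.24.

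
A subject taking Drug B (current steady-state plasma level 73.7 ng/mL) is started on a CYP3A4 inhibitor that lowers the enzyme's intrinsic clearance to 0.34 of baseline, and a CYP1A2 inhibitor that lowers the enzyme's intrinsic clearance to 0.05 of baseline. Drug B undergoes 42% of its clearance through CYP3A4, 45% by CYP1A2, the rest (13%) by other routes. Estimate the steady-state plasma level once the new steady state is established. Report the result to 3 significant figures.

250 ng/mL

CYP3A4: 0.42 × 0.34 = 0.1428
CYP1A2: 0.45 × 0.05 = 0.0225
Other: 0.13 (unchanged)
CL_new/CL_old = 0.1428 + 0.0225 + 0.13 = 0.2953.
Dividing the baseline by the relative clearance: 73.7 / 0.2953 = 250 ng/mL.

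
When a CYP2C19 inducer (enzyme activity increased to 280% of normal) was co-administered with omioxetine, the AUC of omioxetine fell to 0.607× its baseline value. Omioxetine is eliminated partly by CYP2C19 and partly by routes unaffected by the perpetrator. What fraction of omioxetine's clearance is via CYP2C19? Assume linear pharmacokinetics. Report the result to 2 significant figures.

0.36

Let fm be the CYP2C19 fraction. New clearance relative to baseline = fm × 2.8 + (1 − fm).
AUC ratio = 1 / (new CL fraction), so new CL fraction = 1 / 0.607 = 1.647.
fm × 2.8 + 1 − fm = 1.647  ⇒  fm × (2.8 − 1) = 0.6474  ⇒  fm = 0.36.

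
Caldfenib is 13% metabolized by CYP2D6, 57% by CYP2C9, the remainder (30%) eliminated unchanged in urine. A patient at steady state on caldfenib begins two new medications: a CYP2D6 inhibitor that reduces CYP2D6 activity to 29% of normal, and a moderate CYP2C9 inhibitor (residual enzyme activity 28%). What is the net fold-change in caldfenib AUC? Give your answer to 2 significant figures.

CYP2D6: 0.13 × 0.29 = 0.0377
CYP2C9: 0.57 × 0.28 = 0.1596
Other: 0.3 (unchanged)
CL_new/CL_old = 0.0377 + 0.1596 + 0.3 = 0.4973.
Because AUC varies inversely with clearance, the combined effect is 1 / 0.4973 = 2.0.

2.0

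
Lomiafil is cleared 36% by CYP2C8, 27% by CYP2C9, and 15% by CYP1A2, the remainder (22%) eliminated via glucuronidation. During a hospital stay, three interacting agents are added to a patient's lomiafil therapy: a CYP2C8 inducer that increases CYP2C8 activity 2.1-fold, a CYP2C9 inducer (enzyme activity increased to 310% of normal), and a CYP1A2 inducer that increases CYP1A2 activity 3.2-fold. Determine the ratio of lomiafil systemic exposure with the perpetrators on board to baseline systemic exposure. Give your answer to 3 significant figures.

0.436

The CYP2C8 pathway (36% of clearance) is boosted to 2.1× activity: 0.36 × 2.1 = 0.756.
The CYP2C9 pathway (27% of clearance) is boosted to 3.1× activity: 0.27 × 3.1 = 0.837.
The CYP1A2 pathway (15% of clearance) increases to 3.2× activity: 0.15 × 3.2 = 0.48.
Non-CYP routes (22%) are unchanged.
CL_new/CL_old = 0.756 + 0.837 + 0.48 + 0.22 = 2.293.
Net systemic exposure ratio = 1 / 2.293 = 0.436.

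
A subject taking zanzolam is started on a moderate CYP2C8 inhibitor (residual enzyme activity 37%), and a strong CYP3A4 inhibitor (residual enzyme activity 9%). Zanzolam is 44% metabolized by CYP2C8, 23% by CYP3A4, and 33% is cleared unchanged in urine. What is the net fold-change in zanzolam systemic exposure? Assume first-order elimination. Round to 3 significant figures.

CYP2C8: 0.44 × 0.37 = 0.1628
CYP3A4: 0.23 × 0.09 = 0.0207
Other: 0.33 (unchanged)
Relative clearance = 0.1628 + 0.0207 + 0.33 = 0.5135.
Net systemic exposure ratio = 1 / 0.5135 = 1.95.

1.95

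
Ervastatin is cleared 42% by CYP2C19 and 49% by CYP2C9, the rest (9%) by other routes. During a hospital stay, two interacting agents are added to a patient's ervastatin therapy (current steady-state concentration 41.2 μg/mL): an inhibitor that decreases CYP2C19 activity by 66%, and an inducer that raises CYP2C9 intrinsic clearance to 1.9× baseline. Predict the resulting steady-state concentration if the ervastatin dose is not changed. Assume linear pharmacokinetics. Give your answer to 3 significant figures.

35.4 μg/mL

The CYP2C19 pathway (42% of clearance) drops to 0.34× activity: 0.42 × 0.34 = 0.1428.
The CYP2C9 pathway (49% of clearance) is boosted to 1.9× activity: 0.49 × 1.9 = 0.931.
The remaining 9% of clearance is unaffected.
Relative clearance = 0.1428 + 0.931 + 0.09 = 1.1638.
New steady-state concentration = 41.2 / 1.1638 = 35.4 μg/mL (concentration scales inversely with clearance).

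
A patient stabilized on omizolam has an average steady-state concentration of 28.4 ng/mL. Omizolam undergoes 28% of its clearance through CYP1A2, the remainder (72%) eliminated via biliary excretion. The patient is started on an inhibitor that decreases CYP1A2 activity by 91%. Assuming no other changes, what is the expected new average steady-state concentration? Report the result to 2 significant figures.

38 ng/mL

The CYP1A2 pathway (28% of clearance) falls to 0.09× activity: 0.28 × 0.09 = 0.0252.
The remaining 72% of clearance is unaffected.
Relative clearance = 0.0252 + 0.72 = 0.7452.
With dosing unchanged, average steady-state concentration scales as 1/CL: 28.4 / 0.7452 = 38 ng/mL.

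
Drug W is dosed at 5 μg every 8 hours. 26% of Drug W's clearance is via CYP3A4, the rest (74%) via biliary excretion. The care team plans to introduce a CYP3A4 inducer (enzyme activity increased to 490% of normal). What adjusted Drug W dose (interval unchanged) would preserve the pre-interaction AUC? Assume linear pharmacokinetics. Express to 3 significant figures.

The CYP3A4 pathway (26% of clearance) is boosted to 4.9× activity: 0.26 × 4.9 = 1.274.
Non-CYP routes (74%) are unchanged.
New clearance relative to baseline: 1.274 + 0.74 = 2.014.
Exposure is unchanged when dose changes in proportion to clearance. New dose = 5 μg × 2.014 = 10.1 μg.

10.1 μg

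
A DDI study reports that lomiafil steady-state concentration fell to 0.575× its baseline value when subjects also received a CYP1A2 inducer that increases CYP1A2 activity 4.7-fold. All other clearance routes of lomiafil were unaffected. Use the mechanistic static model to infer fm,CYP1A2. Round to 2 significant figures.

0.20

Let fm be the CYP1A2 fraction. New clearance relative to baseline = fm × 4.7 + (1 − fm).
Steady-state concentration ratio = 1 / (new CL fraction), so new CL fraction = 1 / 0.575 = 1.739.
fm × 4.7 + 1 − fm = 1.739  ⇒  fm × (4.7 − 1) = 0.7391  ⇒  fm = 0.20.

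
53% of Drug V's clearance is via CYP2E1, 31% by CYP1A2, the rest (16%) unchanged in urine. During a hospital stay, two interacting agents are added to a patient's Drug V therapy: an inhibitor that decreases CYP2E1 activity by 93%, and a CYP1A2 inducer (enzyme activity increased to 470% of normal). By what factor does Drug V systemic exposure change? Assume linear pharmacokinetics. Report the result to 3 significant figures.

0.605

The CYP2E1 pathway (53% of clearance) is reduced to 0.07× activity: 0.53 × 0.07 = 0.0371.
The CYP1A2 pathway (31% of clearance) rises to 4.7× activity: 0.31 × 4.7 = 1.457.
The remaining 16% of clearance is unaffected.
New clearance relative to baseline: 0.0371 + 1.457 + 0.16 = 1.6541.
Because systemic exposure varies inversely with clearance, the combined effect is 1 / 1.6541 = 0.605.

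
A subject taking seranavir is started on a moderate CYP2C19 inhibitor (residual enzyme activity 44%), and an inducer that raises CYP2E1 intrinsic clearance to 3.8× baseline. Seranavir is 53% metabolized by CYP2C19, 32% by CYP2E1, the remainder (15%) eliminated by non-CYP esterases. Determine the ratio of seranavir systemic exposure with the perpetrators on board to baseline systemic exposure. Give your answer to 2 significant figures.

CYP2C19: 0.53 × 0.44 = 0.2332
CYP2E1: 0.32 × 3.8 = 1.216
Other: 0.15 (unchanged)
CL_new/CL_old = 0.2332 + 1.216 + 0.15 = 1.5992.
Net systemic exposure ratio = 1 / 1.5992 = 0.63.

0.63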